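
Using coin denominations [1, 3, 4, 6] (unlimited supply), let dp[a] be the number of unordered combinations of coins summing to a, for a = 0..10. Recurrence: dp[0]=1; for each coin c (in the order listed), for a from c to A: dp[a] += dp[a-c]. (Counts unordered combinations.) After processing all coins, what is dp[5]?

after  coin     0     1     2     3     4     5     6     7     8     9    10
          1     1     1     1     1     1     1     1     1     1     1     1
          3     1     1     1     2     2     2     3     3     3     4     4
          4     1     1     1     2     3     3     4     5     6     7     8
          6     1     1     1     2     3     3     5     6     7     9    11

3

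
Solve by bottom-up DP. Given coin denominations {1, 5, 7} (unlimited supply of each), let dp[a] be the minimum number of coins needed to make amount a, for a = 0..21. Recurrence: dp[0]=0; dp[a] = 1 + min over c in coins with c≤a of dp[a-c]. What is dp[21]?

 a  0  1  2  3  4  5  6  7  8  9 10 11 12 13 14 15 16 17 18 19 20 21
dp  0  1  2  3  4  1  2  1  2  3  2  3  2  3  2  3  4  3  4  3  4  3

3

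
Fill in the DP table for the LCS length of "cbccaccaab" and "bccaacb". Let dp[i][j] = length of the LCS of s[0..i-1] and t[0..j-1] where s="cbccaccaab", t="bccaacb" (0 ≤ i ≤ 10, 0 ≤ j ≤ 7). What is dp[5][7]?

4

   ''  b  c  c  a  a  c  b
''  0  0  0  0  0  0  0  0
 c  0  0  1  1  1  1  1  1
 b  0  1  1  1  1  1  1  2
 c  0  1  2  2  2  2  2  2
 c  0  1  2  3  3  3  3  3
 a  0  1  2  3  4  4  4  4
 c  0  1  2  3  4  4  5  5
 c  0  1  2  3  4  4  5  5
 a  0  1  2  3  4  5  5  5
 a  0  1  2  3  4  5  5  5
 b  0  1  2  3  4  5  5  6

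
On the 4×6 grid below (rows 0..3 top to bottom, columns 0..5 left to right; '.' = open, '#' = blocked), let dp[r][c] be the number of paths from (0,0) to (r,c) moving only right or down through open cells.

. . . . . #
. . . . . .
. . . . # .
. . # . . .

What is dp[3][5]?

15

r\c   0   1   2   3   4   5
  0   1   1   1   1   1   0
  1   1   2   3   4   5   5
  2   1   3   6  10   0   5
  3   1   4   0  10  10  15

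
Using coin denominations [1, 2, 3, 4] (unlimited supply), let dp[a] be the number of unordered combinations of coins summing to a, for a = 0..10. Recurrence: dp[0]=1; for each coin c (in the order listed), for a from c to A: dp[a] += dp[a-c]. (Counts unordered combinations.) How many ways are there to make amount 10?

after  coin     0     1     2     3     4     5     6     7     8     9    10
          1     1     1     1     1     1     1     1     1     1     1     1
          2     1     1     2     2     3     3     4     4     5     5     6
          3     1     1     2     3     4     5     7     8    10    12    14
          4     1     1     2     3     5     6     9    11    15    18    23

23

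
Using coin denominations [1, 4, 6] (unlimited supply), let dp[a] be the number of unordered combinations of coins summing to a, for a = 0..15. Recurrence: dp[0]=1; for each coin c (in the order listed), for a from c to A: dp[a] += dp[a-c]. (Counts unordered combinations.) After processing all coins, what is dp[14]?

8

after  coin     0     1     2     3     4     5     6     7     8     9    10    11    12    13    14    15
          1     1     1     1     1     1     1     1     1     1     1     1     1     1     1     1     1
          4     1     1     1     1     2     2     2     2     3     3     3     3     4     4     4     4
          6     1     1     1     1     2     2     3     3     4     4     5     5     7     7     8     8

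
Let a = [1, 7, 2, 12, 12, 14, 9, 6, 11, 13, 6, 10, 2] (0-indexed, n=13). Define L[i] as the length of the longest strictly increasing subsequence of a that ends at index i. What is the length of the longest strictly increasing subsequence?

   i    0    1    2    3    4    5    6    7    8    9   10   11   12
a[i]    1    7    2   12   12   14    9    6   11   13    6   10    2
L[i]    1    2    2    3    3    4    3    3    4    5    3    4    2

5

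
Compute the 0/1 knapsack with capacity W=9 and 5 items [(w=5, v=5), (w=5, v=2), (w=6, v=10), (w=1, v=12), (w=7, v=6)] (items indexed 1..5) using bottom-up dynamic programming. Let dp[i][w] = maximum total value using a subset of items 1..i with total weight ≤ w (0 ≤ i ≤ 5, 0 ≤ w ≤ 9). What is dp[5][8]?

22

i\w   0   1   2   3   4   5   6   7   8   9
  0   0   0   0   0   0   0   0   0   0   0
  1   0   0   0   0   0   5   5   5   5   5
  2   0   0   0   0   0   5   5   5   5   5
  3   0   0   0   0   0   5  10  10  10  10
  4   0  12  12  12  12  12  17  22  22  22
  5   0  12  12  12  12  12  17  22  22  22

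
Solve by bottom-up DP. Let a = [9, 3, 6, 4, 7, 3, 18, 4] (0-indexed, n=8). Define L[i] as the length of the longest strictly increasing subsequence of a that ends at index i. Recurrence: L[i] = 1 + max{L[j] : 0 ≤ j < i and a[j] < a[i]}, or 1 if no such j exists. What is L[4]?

   i    0    1    2    3    4    5    6    7
a[i]    9    3    6    4    7    3   18    4
L[i]    1    1    2    2    3    1    4    2

3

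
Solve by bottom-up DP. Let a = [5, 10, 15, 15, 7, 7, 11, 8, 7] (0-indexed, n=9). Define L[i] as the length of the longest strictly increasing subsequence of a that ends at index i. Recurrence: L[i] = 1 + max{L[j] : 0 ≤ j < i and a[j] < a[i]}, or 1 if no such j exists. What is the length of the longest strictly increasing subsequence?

3

   i    0    1    2    3    4    5    6    7    8
a[i]    5   10   15   15    7    7   11    8    7
L[i]    1    2    3    3    2    2    3    3    2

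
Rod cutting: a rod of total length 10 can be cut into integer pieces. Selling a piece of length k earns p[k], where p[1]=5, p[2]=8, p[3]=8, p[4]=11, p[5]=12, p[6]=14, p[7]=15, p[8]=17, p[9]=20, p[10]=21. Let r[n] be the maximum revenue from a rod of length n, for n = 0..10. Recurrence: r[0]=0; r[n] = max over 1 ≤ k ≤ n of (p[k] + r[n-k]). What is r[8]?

   n    0    1    2    3    4    5    6    7    8    9   10
r[n]    0    5   10   15   20   25   30   35   40   45   50

40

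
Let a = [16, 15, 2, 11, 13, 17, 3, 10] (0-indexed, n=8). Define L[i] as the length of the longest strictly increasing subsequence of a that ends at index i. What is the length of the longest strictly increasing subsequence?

   i    0    1    2    3    4    5    6    7
a[i]   16   15    2   11   13   17    3   10
L[i]    1    1    1    2    3    4    2    3

4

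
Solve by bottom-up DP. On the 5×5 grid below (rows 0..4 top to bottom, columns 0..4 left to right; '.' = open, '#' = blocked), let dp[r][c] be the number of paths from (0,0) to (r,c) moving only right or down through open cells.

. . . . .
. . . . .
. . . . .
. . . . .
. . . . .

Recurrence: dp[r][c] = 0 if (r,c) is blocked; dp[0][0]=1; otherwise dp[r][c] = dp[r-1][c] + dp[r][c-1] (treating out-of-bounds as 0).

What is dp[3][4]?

r\c   0   1   2   3   4
  0   1   1   1   1   1
  1   1   2   3   4   5
  2   1   3   6  10  15
  3   1   4  10  20  35
  4   1   5  15  35  70

35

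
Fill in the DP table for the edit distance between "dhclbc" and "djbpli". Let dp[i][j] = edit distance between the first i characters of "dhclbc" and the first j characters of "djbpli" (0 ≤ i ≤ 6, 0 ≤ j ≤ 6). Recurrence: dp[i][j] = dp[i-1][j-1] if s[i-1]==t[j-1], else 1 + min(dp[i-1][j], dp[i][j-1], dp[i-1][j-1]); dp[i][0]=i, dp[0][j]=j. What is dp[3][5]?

4

   ''  d  j  b  p  l  i
''  0  1  2  3  4  5  6
 d  1  0  1  2  3  4  5
 h  2  1  1  2  3  4  5
 c  3  2  2  2  3  4  5
 l  4  3  3  3  3  3  4
 b  5  4  4  3  4  4  4
 c  6  5  5  4  4  5  5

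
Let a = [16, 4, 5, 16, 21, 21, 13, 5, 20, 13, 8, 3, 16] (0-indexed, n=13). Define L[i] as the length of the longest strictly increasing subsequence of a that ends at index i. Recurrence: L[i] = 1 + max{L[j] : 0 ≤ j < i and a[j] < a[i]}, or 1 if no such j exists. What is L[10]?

   i    0    1    2    3    4    5    6    7    8    9   10   11   12
a[i]   16    4    5   16   21   21   13    5   20   13    8    3   16
L[i]    1    1    2    3    4    4    3    2    4    3    3    1    4

3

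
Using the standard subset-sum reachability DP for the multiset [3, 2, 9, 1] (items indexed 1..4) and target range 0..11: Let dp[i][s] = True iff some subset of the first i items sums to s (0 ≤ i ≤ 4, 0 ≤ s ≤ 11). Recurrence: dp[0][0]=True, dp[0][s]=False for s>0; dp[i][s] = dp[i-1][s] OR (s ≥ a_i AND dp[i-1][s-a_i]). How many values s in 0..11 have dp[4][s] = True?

i\s   0   1   2   3   4   5   6   7   8   9  10  11
  0   T   F   F   F   F   F   F   F   F   F   F   F
  1   T   F   F   T   F   F   F   F   F   F   F   F
  2   T   F   T   T   F   T   F   F   F   F   F   F
  3   T   F   T   T   F   T   F   F   F   T   F   T
  4   T   T   T   T   T   T   T   F   F   T   T   T

10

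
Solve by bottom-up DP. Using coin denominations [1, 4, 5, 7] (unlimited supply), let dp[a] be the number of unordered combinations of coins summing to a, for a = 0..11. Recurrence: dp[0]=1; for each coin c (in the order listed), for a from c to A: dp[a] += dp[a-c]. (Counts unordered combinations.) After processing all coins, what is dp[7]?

4

after  coin     0     1     2     3     4     5     6     7     8     9    10    11
          1     1     1     1     1     1     1     1     1     1     1     1     1
          4     1     1     1     1     2     2     2     2     3     3     3     3
          5     1     1     1     1     2     3     3     3     4     5     6     6
          7     1     1     1     1     2     3     3     4     5     6     7     8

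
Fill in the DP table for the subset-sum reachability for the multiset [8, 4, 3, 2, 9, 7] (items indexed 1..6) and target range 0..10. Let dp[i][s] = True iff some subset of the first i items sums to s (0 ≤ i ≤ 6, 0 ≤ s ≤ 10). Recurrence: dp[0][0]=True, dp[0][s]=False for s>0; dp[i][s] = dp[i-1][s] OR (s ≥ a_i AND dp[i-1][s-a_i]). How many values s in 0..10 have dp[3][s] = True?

i\s   0   1   2   3   4   5   6   7   8   9  10
  0   T   F   F   F   F   F   F   F   F   F   F
  1   T   F   F   F   F   F   F   F   T   F   F
  2   T   F   F   F   T   F   F   F   T   F   F
  3   T   F   F   T   T   F   F   T   T   F   F
  4   T   F   T   T   T   T   T   T   T   T   T
  5   T   F   T   T   T   T   T   T   T   T   T
  6   T   F   T   T   T   T   T   T   T   T   T

5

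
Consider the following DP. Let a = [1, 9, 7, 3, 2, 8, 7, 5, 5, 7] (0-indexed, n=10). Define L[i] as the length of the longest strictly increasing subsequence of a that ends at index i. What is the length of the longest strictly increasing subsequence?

4

   i    0    1    2    3    4    5    6    7    8    9
a[i]    1    9    7    3    2    8    7    5    5    7
L[i]    1    2    2    2    2    3    3    3    3    4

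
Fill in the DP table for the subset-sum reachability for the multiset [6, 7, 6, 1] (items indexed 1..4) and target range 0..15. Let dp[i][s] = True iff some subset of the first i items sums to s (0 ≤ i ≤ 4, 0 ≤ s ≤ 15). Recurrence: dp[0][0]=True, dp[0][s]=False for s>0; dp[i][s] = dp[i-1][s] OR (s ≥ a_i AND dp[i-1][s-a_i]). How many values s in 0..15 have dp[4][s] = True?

8

i\s   0   1   2   3   4   5   6   7   8   9  10  11  12  13  14  15
  0   T   F   F   F   F   F   F   F   F   F   F   F   F   F   F   F
  1   T   F   F   F   F   F   T   F   F   F   F   F   F   F   F   F
  2   T   F   F   F   F   F   T   T   F   F   F   F   F   T   F   F
  3   T   F   F   F   F   F   T   T   F   F   F   F   T   T   F   F
  4   T   T   F   F   F   F   T   T   T   F   F   F   T   T   T   F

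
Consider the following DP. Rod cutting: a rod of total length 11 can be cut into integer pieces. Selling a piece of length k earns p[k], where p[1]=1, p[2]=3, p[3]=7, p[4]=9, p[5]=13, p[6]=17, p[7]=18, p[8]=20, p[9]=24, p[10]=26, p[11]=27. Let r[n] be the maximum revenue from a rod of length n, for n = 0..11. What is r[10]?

   n    0    1    2    3    4    5    6    7    8    9   10   11
r[n]    0    1    3    7    9   13   17   18   20   24   26   30

26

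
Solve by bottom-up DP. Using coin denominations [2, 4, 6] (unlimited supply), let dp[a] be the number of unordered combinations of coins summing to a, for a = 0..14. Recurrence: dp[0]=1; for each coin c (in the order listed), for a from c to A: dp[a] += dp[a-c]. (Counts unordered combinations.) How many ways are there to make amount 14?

8

after  coin     0     1     2     3     4     5     6     7     8     9    10    11    12    13    14
          2     1     0     1     0     1     0     1     0     1     0     1     0     1     0     1
          4     1     0     1     0     2     0     2     0     3     0     3     0     4     0     4
          6     1     0     1     0     2     0     3     0     4     0     5     0     7     0     8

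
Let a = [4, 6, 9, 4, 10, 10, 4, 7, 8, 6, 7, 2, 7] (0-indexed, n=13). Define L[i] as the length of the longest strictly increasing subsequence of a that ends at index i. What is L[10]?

   i    0    1    2    3    4    5    6    7    8    9   10   11   12
a[i]    4    6    9    4   10   10    4    7    8    6    7    2    7
L[i]    1    2    3    1    4    4    1    3    4    2    3    1    3

3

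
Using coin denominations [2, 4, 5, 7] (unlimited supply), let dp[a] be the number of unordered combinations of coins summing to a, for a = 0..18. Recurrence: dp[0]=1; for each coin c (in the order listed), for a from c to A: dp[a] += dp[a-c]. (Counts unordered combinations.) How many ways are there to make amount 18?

12

after  coin     0     1     2     3     4     5     6     7     8     9    10    11    12    13    14    15    16    17    18
          2     1     0     1     0     1     0     1     0     1     0     1     0     1     0     1     0     1     0     1
          4     1     0     1     0     2     0     2     0     3     0     3     0     4     0     4     0     5     0     5
          5     1     0     1     0     2     1     2     1     3     2     4     2     5     3     6     4     7     5     8
          7     1     0     1     0     2     1     2     2     3     3     4     4     6     5     8     7    10     9    12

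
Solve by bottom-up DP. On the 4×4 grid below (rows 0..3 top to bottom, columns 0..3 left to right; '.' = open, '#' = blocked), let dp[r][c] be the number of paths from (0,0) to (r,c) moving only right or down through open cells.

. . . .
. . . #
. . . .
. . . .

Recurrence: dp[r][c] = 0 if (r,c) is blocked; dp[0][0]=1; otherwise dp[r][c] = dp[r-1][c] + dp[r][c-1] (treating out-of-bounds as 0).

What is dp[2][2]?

6

r\c   0   1   2   3
  0   1   1   1   1
  1   1   2   3   0
  2   1   3   6   6
  3   1   4  10  16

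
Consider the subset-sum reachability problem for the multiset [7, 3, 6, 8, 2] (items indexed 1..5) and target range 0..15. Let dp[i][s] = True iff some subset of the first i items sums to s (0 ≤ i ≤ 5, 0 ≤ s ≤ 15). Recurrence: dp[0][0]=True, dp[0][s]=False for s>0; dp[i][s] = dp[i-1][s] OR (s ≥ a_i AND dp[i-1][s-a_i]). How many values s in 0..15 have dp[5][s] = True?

14

i\s   0   1   2   3   4   5   6   7   8   9  10  11  12  13  14  15
  0   T   F   F   F   F   F   F   F   F   F   F   F   F   F   F   F
  1   T   F   F   F   F   F   F   T   F   F   F   F   F   F   F   F
  2   T   F   F   T   F   F   F   T   F   F   T   F   F   F   F   F
  3   T   F   F   T   F   F   T   T   F   T   T   F   F   T   F   F
  4   T   F   F   T   F   F   T   T   T   T   T   T   F   T   T   T
  5   T   F   T   T   F   T   T   T   T   T   T   T   T   T   T   T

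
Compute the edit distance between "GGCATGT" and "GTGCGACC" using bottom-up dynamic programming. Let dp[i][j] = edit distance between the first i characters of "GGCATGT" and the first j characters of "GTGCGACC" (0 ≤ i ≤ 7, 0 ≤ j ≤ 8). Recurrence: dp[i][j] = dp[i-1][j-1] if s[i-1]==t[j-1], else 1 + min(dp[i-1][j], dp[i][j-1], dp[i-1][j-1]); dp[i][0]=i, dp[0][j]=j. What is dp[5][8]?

   ''  G  T  G  C  G  A  C  C
''  0  1  2  3  4  5  6  7  8
 G  1  0  1  2  3  4  5  6  7
 G  2  1  1  1  2  3  4  5  6
 C  3  2  2  2  1  2  3  4  5
 A  4  3  3  3  2  2  2  3  4
 T  5  4  3  4  3  3  3  3  4
 G  6  5  4  3  4  3  4  4  4
 T  7  6  5  4  4  4  4  5  5

4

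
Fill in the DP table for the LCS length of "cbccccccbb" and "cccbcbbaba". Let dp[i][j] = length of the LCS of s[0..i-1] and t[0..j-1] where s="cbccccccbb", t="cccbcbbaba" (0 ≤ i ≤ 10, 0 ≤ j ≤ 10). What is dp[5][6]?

4

   ''  c  c  c  b  c  b  b  a  b  a
''  0  0  0  0  0  0  0  0  0  0  0
 c  0  1  1  1  1  1  1  1  1  1  1
 b  0  1  1  1  2  2  2  2  2  2  2
 c  0  1  2  2  2  3  3  3  3  3  3
 c  0  1  2  3  3  3  3  3  3  3  3
 c  0  1  2  3  3  4  4  4  4  4  4
 c  0  1  2  3  3  4  4  4  4  4  4
 c  0  1  2  3  3  4  4  4  4  4  4
 c  0  1  2  3  3  4  4  4  4  4  4
 b  0  1  2  3  4  4  5  5  5  5  5
 b  0  1  2  3  4  4  5  6  6  6  6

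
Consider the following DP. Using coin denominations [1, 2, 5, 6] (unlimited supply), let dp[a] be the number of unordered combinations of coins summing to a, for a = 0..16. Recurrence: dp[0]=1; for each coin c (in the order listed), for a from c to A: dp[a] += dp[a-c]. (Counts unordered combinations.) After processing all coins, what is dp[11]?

after  coin     0     1     2     3     4     5     6     7     8     9    10    11    12    13    14    15    16
          1     1     1     1     1     1     1     1     1     1     1     1     1     1     1     1     1     1
          2     1     1     2     2     3     3     4     4     5     5     6     6     7     7     8     8     9
          5     1     1     2     2     3     4     5     6     7     8    10    11    13    14    16    18    20
          6     1     1     2     2     3     4     6     7     9    10    13    15    19    21    25    28    33

15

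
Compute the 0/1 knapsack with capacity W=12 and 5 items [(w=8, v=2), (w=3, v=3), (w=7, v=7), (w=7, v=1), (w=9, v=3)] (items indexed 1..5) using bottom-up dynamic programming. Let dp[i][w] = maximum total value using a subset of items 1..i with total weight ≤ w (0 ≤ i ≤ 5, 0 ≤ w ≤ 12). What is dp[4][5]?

3

i\w   0   1   2   3   4   5   6   7   8   9  10  11  12
  0   0   0   0   0   0   0   0   0   0   0   0   0   0
  1   0   0   0   0   0   0   0   0   2   2   2   2   2
  2   0   0   0   3   3   3   3   3   3   3   3   5   5
  3   0   0   0   3   3   3   3   7   7   7  10  10  10
  4   0   0   0   3   3   3   3   7   7   7  10  10  10
  5   0   0   0   3   3   3   3   7   7   7  10  10  10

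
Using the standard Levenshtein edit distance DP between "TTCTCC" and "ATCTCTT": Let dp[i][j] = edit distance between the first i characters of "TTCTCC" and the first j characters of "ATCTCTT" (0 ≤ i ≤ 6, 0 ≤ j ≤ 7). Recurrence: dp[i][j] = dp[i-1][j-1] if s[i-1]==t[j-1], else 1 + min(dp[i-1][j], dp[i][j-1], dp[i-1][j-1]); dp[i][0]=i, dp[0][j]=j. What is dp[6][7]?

   ''  A  T  C  T  C  T  T
''  0  1  2  3  4  5  6  7
 T  1  1  1  2  3  4  5  6
 T  2  2  1  2  2  3  4  5
 C  3  3  2  1  2  2  3  4
 T  4  4  3  2  1  2  2  3
 C  5  5  4  3  2  1  2  3
 C  6  6  5  4  3  2  2  3

3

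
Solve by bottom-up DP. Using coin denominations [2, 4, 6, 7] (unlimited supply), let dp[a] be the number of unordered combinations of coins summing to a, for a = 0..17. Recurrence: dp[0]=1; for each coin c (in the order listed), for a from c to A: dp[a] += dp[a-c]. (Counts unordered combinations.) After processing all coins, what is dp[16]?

11

after  coin     0     1     2     3     4     5     6     7     8     9    10    11    12    13    14    15    16    17
          2     1     0     1     0     1     0     1     0     1     0     1     0     1     0     1     0     1     0
          4     1     0     1     0     2     0     2     0     3     0     3     0     4     0     4     0     5     0
          6     1     0     1     0     2     0     3     0     4     0     5     0     7     0     8     0    10     0
          7     1     0     1     0     2     0     3     1     4     1     5     2     7     3     9     4    11     5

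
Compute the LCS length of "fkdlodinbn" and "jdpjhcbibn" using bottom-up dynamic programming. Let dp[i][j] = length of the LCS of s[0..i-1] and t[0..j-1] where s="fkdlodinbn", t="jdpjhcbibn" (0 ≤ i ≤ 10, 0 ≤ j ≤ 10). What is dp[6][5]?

1

   ''  j  d  p  j  h  c  b  i  b  n
''  0  0  0  0  0  0  0  0  0  0  0
 f  0  0  0  0  0  0  0  0  0  0  0
 k  0  0  0  0  0  0  0  0  0  0  0
 d  0  0  1  1  1  1  1  1  1  1  1
 l  0  0  1  1  1  1  1  1  1  1  1
 o  0  0  1  1  1  1  1  1  1  1  1
 d  0  0  1  1  1  1  1  1  1  1  1
 i  0  0  1  1  1  1  1  1  2  2  2
 n  0  0  1  1  1  1  1  1  2  2  3
 b  0  0  1  1  1  1  1  2  2  3  3
 n  0  0  1  1  1  1  1  2  2  3  4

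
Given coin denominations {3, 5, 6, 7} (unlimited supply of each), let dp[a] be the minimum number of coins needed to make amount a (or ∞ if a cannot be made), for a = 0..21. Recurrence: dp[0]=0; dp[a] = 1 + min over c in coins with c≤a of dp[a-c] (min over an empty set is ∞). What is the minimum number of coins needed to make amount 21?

3

 a  0  1  2  3  4  5  6  7  8  9 10 11 12 13 14 15 16 17 18 19 20 21
dp  0  -  -  1  -  1  1  1  2  2  2  2  2  2  2  3  3  3  3  3  3  3
(- denotes ∞ / unreachable)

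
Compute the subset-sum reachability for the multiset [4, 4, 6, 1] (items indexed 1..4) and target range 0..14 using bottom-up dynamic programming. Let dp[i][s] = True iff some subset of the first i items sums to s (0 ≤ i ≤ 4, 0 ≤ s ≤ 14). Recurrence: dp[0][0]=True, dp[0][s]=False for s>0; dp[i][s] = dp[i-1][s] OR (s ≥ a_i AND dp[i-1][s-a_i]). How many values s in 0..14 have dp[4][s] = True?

11

i\s   0   1   2   3   4   5   6   7   8   9  10  11  12  13  14
  0   T   F   F   F   F   F   F   F   F   F   F   F   F   F   F
  1   T   F   F   F   T   F   F   F   F   F   F   F   F   F   F
  2   T   F   F   F   T   F   F   F   T   F   F   F   F   F   F
  3   T   F   F   F   T   F   T   F   T   F   T   F   F   F   T
  4   T   T   F   F   T   T   T   T   T   T   T   T   F   F   T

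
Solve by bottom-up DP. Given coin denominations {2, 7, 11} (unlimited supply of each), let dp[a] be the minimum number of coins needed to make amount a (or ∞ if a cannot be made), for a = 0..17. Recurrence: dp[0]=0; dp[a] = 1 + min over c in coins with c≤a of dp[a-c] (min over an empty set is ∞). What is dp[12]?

6

 a  0  1  2  3  4  5  6  7  8  9 10 11 12 13 14 15 16 17
dp  0  -  1  -  2  -  3  1  4  2  5  1  6  2  2  3  3  4
(- denotes ∞ / unreachable)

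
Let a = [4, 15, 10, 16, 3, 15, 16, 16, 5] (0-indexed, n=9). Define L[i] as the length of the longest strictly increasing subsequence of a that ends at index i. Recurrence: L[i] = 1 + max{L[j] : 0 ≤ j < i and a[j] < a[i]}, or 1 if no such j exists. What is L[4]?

1

   i    0    1    2    3    4    5    6    7    8
a[i]    4   15   10   16    3   15   16   16    5
L[i]    1    2    2    3    1    3    4    4    2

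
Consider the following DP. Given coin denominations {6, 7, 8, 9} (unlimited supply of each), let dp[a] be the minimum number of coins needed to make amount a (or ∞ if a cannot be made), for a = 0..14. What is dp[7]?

1

 a  0  1  2  3  4  5  6  7  8  9 10 11 12 13 14
dp  0  -  -  -  -  -  1  1  1  1  -  -  2  2  2
(- denotes ∞ / unreachable)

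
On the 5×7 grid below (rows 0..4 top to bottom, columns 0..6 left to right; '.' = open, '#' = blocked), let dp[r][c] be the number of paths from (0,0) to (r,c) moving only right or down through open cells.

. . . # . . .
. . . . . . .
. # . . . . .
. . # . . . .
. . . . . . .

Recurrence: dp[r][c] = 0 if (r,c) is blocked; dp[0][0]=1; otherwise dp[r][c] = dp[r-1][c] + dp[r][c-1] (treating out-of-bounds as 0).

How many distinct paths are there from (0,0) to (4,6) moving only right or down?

92

r\c   0   1   2   3   4   5   6
  0   1   1   1   0   0   0   0
  1   1   2   3   3   3   3   3
  2   1   0   3   6   9  12  15
  3   1   1   0   6  15  27  42
  4   1   2   2   8  23  50  92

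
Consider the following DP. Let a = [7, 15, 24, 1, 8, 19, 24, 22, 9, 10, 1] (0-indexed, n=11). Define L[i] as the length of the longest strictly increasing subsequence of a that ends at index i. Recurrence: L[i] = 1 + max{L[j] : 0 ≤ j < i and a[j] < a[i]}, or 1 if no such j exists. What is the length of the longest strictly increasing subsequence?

4

   i    0    1    2    3    4    5    6    7    8    9   10
a[i]    7   15   24    1    8   19   24   22    9   10    1
L[i]    1    2    3    1    2    3    4    4    3    4    1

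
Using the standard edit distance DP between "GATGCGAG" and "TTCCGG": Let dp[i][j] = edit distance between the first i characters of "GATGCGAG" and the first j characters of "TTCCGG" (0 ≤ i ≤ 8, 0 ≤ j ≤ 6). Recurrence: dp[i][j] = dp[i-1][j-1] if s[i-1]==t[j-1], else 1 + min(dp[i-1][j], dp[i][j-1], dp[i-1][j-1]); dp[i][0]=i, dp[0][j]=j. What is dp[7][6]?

4

   ''  T  T  C  C  G  G
''  0  1  2  3  4  5  6
 G  1  1  2  3  4  4  5
 A  2  2  2  3  4  5  5
 T  3  2  2  3  4  5  6
 G  4  3  3  3  4  4  5
 C  5  4  4  3  3  4  5
 G  6  5  5  4  4  3  4
 A  7  6  6  5  5  4  4
 G  8  7  7  6  6  5  4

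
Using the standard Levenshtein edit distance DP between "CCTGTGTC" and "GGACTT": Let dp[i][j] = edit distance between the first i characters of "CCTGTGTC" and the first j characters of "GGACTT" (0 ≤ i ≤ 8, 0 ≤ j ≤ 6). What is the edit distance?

6

   ''  G  G  A  C  T  T
''  0  1  2  3  4  5  6
 C  1  1  2  3  3  4  5
 C  2  2  2  3  3  4  5
 T  3  3  3  3  4  3  4
 G  4  3  3  4  4  4  4
 T  5  4  4  4  5  4  4
 G  6  5  4  5  5  5  5
 T  7  6  5  5  6  5  5
 C  8  7  6  6  5  6  6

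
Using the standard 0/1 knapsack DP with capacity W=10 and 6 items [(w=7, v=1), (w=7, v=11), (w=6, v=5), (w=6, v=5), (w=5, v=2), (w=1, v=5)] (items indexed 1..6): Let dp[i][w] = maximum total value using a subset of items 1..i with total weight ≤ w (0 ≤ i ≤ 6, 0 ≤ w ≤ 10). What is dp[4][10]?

11

i\w   0   1   2   3   4   5   6   7   8   9  10
  0   0   0   0   0   0   0   0   0   0   0   0
  1   0   0   0   0   0   0   0   1   1   1   1
  2   0   0   0   0   0   0   0  11  11  11  11
  3   0   0   0   0   0   0   5  11  11  11  11
  4   0   0   0   0   0   0   5  11  11  11  11
  5   0   0   0   0   0   2   5  11  11  11  11
  6   0   5   5   5   5   5   7  11  16  16  16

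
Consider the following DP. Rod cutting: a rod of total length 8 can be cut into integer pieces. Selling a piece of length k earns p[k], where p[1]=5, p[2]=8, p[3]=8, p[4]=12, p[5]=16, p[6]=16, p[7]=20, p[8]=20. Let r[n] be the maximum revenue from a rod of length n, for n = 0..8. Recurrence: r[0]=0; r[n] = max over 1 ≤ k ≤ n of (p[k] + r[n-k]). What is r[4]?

   n    0    1    2    3    4    5    6    7    8
r[n]    0    5   10   15   20   25   30   35   40

20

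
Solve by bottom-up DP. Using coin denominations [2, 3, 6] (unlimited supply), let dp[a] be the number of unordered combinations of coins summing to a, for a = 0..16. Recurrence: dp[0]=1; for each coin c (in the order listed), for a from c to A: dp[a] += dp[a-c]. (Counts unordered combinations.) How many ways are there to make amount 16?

6

after  coin     0     1     2     3     4     5     6     7     8     9    10    11    12    13    14    15    16
          2     1     0     1     0     1     0     1     0     1     0     1     0     1     0     1     0     1
          3     1     0     1     1     1     1     2     1     2     2     2     2     3     2     3     3     3
          6     1     0     1     1     1     1     3     1     3     3     3     3     6     3     6     6     6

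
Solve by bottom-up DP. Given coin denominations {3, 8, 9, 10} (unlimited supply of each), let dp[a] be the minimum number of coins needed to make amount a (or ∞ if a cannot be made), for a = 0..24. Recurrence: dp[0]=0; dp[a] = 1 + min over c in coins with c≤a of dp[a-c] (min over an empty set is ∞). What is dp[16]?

 a  0  1  2  3  4  5  6  7  8  9 10 11 12 13 14 15 16 17 18 19 20 21 22 23 24
dp  0  -  -  1  -  -  2  -  1  1  1  2  2  2  3  3  2  2  2  2  2  3  3  3  3
(- denotes ∞ / unreachable)

2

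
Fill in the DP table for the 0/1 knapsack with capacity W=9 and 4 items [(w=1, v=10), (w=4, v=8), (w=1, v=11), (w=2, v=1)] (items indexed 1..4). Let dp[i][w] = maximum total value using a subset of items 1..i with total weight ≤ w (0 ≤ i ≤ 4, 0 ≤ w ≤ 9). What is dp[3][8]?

29

i\w   0   1   2   3   4   5   6   7   8   9
  0   0   0   0   0   0   0   0   0   0   0
  1   0  10  10  10  10  10  10  10  10  10
  2   0  10  10  10  10  18  18  18  18  18
  3   0  11  21  21  21  21  29  29  29  29
  4   0  11  21  21  22  22  29  29  30  30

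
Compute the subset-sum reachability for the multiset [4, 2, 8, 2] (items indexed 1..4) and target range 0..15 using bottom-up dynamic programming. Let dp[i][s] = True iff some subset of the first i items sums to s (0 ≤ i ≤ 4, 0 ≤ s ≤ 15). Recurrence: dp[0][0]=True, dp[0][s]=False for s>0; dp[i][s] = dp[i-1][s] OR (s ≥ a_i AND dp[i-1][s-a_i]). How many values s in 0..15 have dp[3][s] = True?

i\s   0   1   2   3   4   5   6   7   8   9  10  11  12  13  14  15
  0   T   F   F   F   F   F   F   F   F   F   F   F   F   F   F   F
  1   T   F   F   F   T   F   F   F   F   F   F   F   F   F   F   F
  2   T   F   T   F   T   F   T   F   F   F   F   F   F   F   F   F
  3   T   F   T   F   T   F   T   F   T   F   T   F   T   F   T   F
  4   T   F   T   F   T   F   T   F   T   F   T   F   T   F   T   F

8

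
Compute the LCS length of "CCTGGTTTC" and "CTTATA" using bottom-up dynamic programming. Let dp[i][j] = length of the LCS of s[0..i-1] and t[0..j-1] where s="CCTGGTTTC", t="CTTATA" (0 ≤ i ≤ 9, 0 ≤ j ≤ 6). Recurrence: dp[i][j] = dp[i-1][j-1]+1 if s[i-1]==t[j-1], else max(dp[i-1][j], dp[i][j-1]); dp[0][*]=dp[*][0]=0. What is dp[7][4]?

   ''  C  T  T  A  T  A
''  0  0  0  0  0  0  0
 C  0  1  1  1  1  1  1
 C  0  1  1  1  1  1  1
 T  0  1  2  2  2  2  2
 G  0  1  2  2  2  2  2
 G  0  1  2  2  2  2  2
 T  0  1  2  3  3  3  3
 T  0  1  2  3  3  4  4
 T  0  1  2  3  3  4  4
 C  0  1  2  3  3  4  4

3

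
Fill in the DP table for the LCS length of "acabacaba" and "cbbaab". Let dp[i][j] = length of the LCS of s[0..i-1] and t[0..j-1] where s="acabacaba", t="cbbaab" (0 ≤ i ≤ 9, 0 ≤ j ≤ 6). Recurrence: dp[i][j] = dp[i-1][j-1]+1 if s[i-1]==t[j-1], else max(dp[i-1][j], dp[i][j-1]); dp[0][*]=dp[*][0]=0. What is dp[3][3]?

1

   ''  c  b  b  a  a  b
''  0  0  0  0  0  0  0
 a  0  0  0  0  1  1  1
 c  0  1  1  1  1  1  1
 a  0  1  1  1  2  2  2
 b  0  1  2  2  2  2  3
 a  0  1  2  2  3  3  3
 c  0  1  2  2  3  3  3
 a  0  1  2  2  3  4  4
 b  0  1  2  3  3  4  5
 a  0  1  2  3  4  4  5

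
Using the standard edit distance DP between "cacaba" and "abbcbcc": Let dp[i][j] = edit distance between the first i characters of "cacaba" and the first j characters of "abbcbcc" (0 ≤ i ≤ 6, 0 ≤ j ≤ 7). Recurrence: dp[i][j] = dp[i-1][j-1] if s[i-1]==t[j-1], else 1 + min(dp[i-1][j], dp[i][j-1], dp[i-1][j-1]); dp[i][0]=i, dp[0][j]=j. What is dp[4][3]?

3

   ''  a  b  b  c  b  c  c
''  0  1  2  3  4  5  6  7
 c  1  1  2  3  3  4  5  6
 a  2  1  2  3  4  4  5  6
 c  3  2  2  3  3  4  4  5
 a  4  3  3  3  4  4  5  5
 b  5  4  3  3  4  4  5  6
 a  6  5  4  4  4  5  5  6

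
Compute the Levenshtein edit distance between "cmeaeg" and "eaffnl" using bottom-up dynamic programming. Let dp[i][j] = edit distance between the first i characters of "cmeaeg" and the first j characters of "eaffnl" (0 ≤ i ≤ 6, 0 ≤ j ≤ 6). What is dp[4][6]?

   ''  e  a  f  f  n  l
''  0  1  2  3  4  5  6
 c  1  1  2  3  4  5  6
 m  2  2  2  3  4  5  6
 e  3  2  3  3  4  5  6
 a  4  3  2  3  4  5  6
 e  5  4  3  3  4  5  6
 g  6  5  4  4  4  5  6

6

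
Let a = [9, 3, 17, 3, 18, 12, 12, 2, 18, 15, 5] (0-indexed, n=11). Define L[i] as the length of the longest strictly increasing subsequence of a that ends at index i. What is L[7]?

   i    0    1    2    3    4    5    6    7    8    9   10
a[i]    9    3   17    3   18   12   12    2   18   15    5
L[i]    1    1    2    1    3    2    2    1    3    3    2

1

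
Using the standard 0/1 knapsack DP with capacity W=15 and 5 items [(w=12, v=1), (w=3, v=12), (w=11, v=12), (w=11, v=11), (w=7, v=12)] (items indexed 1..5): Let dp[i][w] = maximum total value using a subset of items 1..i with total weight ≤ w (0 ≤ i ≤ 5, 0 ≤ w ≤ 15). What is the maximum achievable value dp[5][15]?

i\w   0   1   2   3   4   5   6   7   8   9  10  11  12  13  14  15
  0   0   0   0   0   0   0   0   0   0   0   0   0   0   0   0   0
  1   0   0   0   0   0   0   0   0   0   0   0   0   1   1   1   1
  2   0   0   0  12  12  12  12  12  12  12  12  12  12  12  12  13
  3   0   0   0  12  12  12  12  12  12  12  12  12  12  12  24  24
  4   0   0   0  12  12  12  12  12  12  12  12  12  12  12  24  24
  5   0   0   0  12  12  12  12  12  12  12  24  24  24  24  24  24

24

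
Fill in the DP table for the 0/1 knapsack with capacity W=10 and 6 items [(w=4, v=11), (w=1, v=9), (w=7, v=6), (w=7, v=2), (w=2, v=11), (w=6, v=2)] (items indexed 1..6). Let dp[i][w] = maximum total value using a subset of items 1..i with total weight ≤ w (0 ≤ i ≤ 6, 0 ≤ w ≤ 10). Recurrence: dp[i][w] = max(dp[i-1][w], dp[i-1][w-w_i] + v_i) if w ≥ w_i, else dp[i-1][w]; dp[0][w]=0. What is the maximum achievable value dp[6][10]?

31

i\w   0   1   2   3   4   5   6   7   8   9  10
  0   0   0   0   0   0   0   0   0   0   0   0
  1   0   0   0   0  11  11  11  11  11  11  11
  2   0   9   9   9  11  20  20  20  20  20  20
  3   0   9   9   9  11  20  20  20  20  20  20
  4   0   9   9   9  11  20  20  20  20  20  20
  5   0   9  11  20  20  20  22  31  31  31  31
  6   0   9  11  20  20  20  22  31  31  31  31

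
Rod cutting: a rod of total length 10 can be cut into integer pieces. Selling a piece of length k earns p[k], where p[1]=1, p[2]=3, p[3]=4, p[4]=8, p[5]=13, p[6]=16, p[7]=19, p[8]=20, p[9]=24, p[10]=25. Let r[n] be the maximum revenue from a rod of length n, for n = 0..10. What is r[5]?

   n    0    1    2    3    4    5    6    7    8    9   10
r[n]    0    1    3    4    8   13   16   19   20   24   26

13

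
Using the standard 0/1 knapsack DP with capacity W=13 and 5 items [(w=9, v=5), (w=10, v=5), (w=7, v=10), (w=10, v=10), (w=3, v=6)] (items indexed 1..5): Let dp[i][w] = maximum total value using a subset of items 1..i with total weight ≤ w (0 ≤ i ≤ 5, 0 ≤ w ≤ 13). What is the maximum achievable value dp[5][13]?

i\w   0   1   2   3   4   5   6   7   8   9  10  11  12  13
  0   0   0   0   0   0   0   0   0   0   0   0   0   0   0
  1   0   0   0   0   0   0   0   0   0   5   5   5   5   5
  2   0   0   0   0   0   0   0   0   0   5   5   5   5   5
  3   0   0   0   0   0   0   0  10  10  10  10  10  10  10
  4   0   0   0   0   0   0   0  10  10  10  10  10  10  10
  5   0   0   0   6   6   6   6  10  10  10  16  16  16  16

16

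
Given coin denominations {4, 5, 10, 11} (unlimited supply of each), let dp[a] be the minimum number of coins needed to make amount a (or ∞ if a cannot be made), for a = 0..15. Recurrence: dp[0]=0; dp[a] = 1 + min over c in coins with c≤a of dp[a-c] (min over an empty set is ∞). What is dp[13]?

3

 a  0  1  2  3  4  5  6  7  8  9 10 11 12 13 14 15
dp  0  -  -  -  1  1  -  -  2  2  1  1  3  3  2  2
(- denotes ∞ / unreachable)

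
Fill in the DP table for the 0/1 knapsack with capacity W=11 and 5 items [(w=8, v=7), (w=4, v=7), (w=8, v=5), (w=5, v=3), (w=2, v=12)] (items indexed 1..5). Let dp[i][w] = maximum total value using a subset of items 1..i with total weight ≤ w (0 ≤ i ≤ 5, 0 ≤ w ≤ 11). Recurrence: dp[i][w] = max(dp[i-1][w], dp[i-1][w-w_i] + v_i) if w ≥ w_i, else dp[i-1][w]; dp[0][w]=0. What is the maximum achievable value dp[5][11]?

i\w   0   1   2   3   4   5   6   7   8   9  10  11
  0   0   0   0   0   0   0   0   0   0   0   0   0
  1   0   0   0   0   0   0   0   0   7   7   7   7
  2   0   0   0   0   7   7   7   7   7   7   7   7
  3   0   0   0   0   7   7   7   7   7   7   7   7
  4   0   0   0   0   7   7   7   7   7  10  10  10
  5   0   0  12  12  12  12  19  19  19  19  19  22

22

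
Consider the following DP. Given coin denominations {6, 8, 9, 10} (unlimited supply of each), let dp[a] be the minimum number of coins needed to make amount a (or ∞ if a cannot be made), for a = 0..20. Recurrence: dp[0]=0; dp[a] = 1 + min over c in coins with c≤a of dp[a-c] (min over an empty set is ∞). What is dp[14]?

 a  0  1  2  3  4  5  6  7  8  9 10 11 12 13 14 15 16 17 18 19 20
dp  0  -  -  -  -  -  1  -  1  1  1  -  2  -  2  2  2  2  2  2  2
(- denotes ∞ / unreachable)

2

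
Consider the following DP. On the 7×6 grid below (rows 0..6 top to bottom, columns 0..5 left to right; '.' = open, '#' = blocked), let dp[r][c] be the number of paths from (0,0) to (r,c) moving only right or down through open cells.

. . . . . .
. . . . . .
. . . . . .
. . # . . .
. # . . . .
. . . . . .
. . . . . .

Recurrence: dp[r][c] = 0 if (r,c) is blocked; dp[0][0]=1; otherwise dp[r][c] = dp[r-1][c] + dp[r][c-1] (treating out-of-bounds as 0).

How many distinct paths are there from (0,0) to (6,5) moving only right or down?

187

r\c   0   1   2   3   4   5
  0   1   1   1   1   1   1
  1   1   2   3   4   5   6
  2   1   3   6  10  15  21
  3   1   4   0  10  25  46
  4   1   0   0  10  35  81
  5   1   1   1  11  46 127
  6   1   2   3  14  60 187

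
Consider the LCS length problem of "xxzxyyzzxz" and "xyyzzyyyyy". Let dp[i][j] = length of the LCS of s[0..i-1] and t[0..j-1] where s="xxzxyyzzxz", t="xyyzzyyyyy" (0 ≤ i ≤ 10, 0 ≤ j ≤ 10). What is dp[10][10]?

5

   ''  x  y  y  z  z  y  y  y  y  y
''  0  0  0  0  0  0  0  0  0  0  0
 x  0  1  1  1  1  1  1  1  1  1  1
 x  0  1  1  1  1  1  1  1  1  1  1
 z  0  1  1  1  2  2  2  2  2  2  2
 x  0  1  1  1  2  2  2  2  2  2  2
 y  0  1  2  2  2  2  3  3  3  3  3
 y  0  1  2  3  3  3  3  4  4  4  4
 z  0  1  2  3  4  4  4  4  4  4  4
 z  0  1  2  3  4  5  5  5  5  5  5
 x  0  1  2  3  4  5  5  5  5  5  5
 z  0  1  2  3  4  5  5  5  5  5  5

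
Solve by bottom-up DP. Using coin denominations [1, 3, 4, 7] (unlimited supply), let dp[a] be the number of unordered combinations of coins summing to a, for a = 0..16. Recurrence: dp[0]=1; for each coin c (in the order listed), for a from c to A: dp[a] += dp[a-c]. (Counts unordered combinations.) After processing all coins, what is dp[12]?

14

after  coin     0     1     2     3     4     5     6     7     8     9    10    11    12    13    14    15    16
          1     1     1     1     1     1     1     1     1     1     1     1     1     1     1     1     1     1
          3     1     1     1     2     2     2     3     3     3     4     4     4     5     5     5     6     6
          4     1     1     1     2     3     3     4     5     6     7     8     9    11    12    13    15    17
          7     1     1     1     2     3     3     4     6     7     8    10    12    14    16    19    22    25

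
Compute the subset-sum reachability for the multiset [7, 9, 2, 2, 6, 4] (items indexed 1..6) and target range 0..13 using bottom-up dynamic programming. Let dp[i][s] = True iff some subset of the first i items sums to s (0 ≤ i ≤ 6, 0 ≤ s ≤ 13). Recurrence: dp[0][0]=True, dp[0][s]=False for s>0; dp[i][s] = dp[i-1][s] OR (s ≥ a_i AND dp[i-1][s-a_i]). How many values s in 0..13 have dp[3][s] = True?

5

i\s   0   1   2   3   4   5   6   7   8   9  10  11  12  13
  0   T   F   F   F   F   F   F   F   F   F   F   F   F   F
  1   T   F   F   F   F   F   F   T   F   F   F   F   F   F
  2   T   F   F   F   F   F   F   T   F   T   F   F   F   F
  3   T   F   T   F   F   F   F   T   F   T   F   T   F   F
  4   T   F   T   F   T   F   F   T   F   T   F   T   F   T
  5   T   F   T   F   T   F   T   T   T   T   T   T   F   T
  6   T   F   T   F   T   F   T   T   T   T   T   T   T   T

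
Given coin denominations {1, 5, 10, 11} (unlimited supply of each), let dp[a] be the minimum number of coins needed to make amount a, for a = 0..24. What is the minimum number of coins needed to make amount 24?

 a  0  1  2  3  4  5  6  7  8  9 10 11 12 13 14 15 16 17 18 19 20 21 22 23 24
dp  0  1  2  3  4  1  2  3  4  5  1  1  2  3  4  2  2  3  4  5  2  2  2  3  4

4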